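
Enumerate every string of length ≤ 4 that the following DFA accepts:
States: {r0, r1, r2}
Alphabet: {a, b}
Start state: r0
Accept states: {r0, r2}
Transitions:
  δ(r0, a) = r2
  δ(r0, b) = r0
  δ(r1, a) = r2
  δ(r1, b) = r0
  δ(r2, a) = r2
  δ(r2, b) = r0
ε, a, b, aa, ab, ba, bb, aaa, aab, aba, abb, baa, bab, bba, bbb, aaaa, aaab, aaba, aabb, abaa, abab, abba, abbb, baaa, baab, baba, babb, bbaa, bbab, bbba, bbbb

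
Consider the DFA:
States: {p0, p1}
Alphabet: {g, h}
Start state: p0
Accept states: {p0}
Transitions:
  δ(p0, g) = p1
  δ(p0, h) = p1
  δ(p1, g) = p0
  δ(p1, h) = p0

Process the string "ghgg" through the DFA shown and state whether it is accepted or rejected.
Processing string "ghgg":
  p0 --g--> p1
  p1 --h--> p0
  p0 --g--> p1
  p1 --g--> p0
Final state: p0
Accept states: {p0}
Yes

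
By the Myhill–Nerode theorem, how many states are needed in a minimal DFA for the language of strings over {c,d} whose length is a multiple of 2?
By Myhill–Nerode, count the distinguishable equivalence classes: 2 classes — one per residue of the length mod 2; class i is distinguished from class j by any string of length (2 − i) mod 2.
2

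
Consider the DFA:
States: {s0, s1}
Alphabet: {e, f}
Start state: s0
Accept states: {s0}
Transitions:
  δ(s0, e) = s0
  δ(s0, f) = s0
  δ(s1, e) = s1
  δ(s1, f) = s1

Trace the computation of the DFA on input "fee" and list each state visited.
read 'f': s0 → s0
  read 'e': s0 → s0
  read 'e': s0 → s0
s0 -> s0 -> s0 -> s0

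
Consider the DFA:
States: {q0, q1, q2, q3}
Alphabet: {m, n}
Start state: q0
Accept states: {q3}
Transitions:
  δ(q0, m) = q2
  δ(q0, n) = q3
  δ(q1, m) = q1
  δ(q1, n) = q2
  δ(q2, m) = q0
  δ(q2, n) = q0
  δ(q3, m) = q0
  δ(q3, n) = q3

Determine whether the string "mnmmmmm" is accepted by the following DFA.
Processing string "mnmmmmm":
  q0 --m--> q2
  q2 --n--> q0
  q0 --m--> q2
  q2 --m--> q0
  q0 --m--> q2
  q2 --m--> q0
  q0 --m--> q2
Final state: q2
Accept states: {q3}
No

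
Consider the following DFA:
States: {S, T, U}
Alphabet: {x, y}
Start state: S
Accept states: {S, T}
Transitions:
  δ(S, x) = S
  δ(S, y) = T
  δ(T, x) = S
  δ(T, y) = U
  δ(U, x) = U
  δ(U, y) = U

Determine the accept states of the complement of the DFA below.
Complement accept states = All states \ Original accept states
= {S, T, U} \ {S, T}
{U}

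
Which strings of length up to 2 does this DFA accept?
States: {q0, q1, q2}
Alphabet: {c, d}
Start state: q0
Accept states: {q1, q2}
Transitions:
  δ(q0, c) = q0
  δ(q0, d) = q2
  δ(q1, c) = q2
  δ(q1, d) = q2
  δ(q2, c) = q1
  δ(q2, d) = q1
d, cd, dc, dd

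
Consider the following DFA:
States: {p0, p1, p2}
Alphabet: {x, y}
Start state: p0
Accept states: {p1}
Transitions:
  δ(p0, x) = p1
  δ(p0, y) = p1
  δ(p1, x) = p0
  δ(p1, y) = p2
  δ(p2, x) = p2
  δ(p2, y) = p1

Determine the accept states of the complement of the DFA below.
Complement accept states = All states \ Original accept states
= {p0, p1, p2} \ {p1}
{p0, p2}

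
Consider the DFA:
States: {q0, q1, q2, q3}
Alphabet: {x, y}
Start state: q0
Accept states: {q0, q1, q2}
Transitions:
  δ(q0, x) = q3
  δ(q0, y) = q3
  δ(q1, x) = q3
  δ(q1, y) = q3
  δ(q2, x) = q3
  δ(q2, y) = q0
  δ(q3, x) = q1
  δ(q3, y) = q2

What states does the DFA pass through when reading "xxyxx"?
read 'x': q0 → q3
  read 'x': q3 → q1
  read 'y': q1 → q3
  read 'x': q3 → q1
  read 'x': q1 → q3
q0 -> q3 -> q1 -> q3 -> q1 -> q3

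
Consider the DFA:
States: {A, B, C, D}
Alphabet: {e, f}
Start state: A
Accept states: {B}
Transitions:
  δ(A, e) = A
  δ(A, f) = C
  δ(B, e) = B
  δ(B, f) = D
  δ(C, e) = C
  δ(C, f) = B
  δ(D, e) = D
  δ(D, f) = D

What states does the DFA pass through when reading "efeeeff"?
read 'e': A → A
  read 'f': A → C
  read 'e': C → C
  read 'e': C → C
  read 'e': C → C
  read 'f': C → B
  read 'f': B → D
A -> A -> C -> C -> C -> C -> B -> D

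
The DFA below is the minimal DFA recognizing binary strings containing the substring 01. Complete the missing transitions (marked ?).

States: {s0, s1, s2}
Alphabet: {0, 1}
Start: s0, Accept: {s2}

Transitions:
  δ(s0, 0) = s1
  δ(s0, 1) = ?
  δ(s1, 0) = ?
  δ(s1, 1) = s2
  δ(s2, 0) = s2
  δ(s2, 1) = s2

From the language and accept set, identify what each state tracks — s0: no 0 seen yet; s1: seen a 0, waiting for 1; s2: substring 01 seen.
Each missing δ(q, a) is the state matching the new tracked value after reading a.
δ(s0, 1) = s0; δ(s1, 0) = s1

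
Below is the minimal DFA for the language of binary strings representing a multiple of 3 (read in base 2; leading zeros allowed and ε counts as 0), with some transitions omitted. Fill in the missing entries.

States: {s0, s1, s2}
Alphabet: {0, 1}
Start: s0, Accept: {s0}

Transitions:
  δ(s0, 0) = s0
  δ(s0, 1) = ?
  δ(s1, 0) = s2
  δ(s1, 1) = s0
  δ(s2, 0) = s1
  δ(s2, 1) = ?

From the language and accept set, identify what each state tracks — s0: value ≡ 0 (mod 3); s1: value ≡ 1 (mod 3); s2: value ≡ 2 (mod 3).
Each missing δ(q, a) is the state matching the new tracked value after reading a.
δ(s0, 1) = s1; δ(s2, 1) = s2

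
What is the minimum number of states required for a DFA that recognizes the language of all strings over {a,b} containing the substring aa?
By Myhill–Nerode, count the distinguishable equivalence classes: 3 classes — one per longest suffix of the input that is a prefix of 'aa' (lengths 0 through 1), plus an absorbing 'already seen aa' class.
3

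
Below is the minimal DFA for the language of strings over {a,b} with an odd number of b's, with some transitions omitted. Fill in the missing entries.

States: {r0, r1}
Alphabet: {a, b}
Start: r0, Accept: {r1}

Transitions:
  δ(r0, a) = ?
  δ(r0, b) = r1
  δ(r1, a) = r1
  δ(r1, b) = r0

From the language and accept set, identify what each state tracks — r0: even number of b's so far; r1: odd number of b's so far.
Each missing δ(q, a) is the state matching the new tracked value after reading a.
δ(r0, a) = r0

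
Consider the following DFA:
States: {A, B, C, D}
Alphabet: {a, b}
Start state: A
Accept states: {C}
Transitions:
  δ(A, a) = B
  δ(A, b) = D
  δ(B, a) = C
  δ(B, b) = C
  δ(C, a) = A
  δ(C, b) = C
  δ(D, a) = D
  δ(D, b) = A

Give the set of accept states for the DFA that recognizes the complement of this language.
Complement accept states = All states \ Original accept states
= {A, B, C, D} \ {C}
{A, B, D}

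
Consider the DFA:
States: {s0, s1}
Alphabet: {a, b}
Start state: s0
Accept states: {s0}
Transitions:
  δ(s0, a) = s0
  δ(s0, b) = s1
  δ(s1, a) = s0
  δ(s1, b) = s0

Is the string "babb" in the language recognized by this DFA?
Processing string "babb":
  s0 --b--> s1
  s1 --a--> s0
  s0 --b--> s1
  s1 --b--> s0
Final state: s0
Accept states: {s0}
Yes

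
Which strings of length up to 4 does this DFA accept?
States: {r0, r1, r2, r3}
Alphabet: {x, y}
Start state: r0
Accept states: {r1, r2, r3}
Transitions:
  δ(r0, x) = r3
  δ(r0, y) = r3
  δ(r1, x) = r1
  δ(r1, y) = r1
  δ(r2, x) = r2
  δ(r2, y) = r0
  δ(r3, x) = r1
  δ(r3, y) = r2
x, y, xx, xy, yx, yy, xxx, xxy, xyx, yxx, yxy, yyx, xxxx, xxxy, xxyx, xxyy, xyxx, xyyx, xyyy, yxxx, yxxy, yxyx, yxyy, yyxx, yyyx, yyyy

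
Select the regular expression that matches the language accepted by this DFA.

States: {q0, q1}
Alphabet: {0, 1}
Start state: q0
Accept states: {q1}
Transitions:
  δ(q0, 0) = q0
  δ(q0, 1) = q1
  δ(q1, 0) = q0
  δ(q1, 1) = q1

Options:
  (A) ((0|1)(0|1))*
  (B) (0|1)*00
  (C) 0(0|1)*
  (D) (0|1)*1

Check each option against the DFA on short strings; one disagreement eliminates an option:
  (A) ((0|1)(0|1))*: on ε the DFA stays in q0 and rejects (q0 ∉ Accept), but the regex matches it → eliminate
  (B) (0|1)*00: on '1' the DFA goes q0 → q1 and accepts (q1 ∈ Accept), but the regex does not match it → eliminate
  (C) 0(0|1)*: on '0' the DFA goes q0 → q0 and rejects (q0 ∉ Accept), but the regex matches it → eliminate
  (D) (0|1)*1: agrees with the DFA on every string of length ≤ 6
Only (D) is consistent with the DFA.
(D) (0|1)*1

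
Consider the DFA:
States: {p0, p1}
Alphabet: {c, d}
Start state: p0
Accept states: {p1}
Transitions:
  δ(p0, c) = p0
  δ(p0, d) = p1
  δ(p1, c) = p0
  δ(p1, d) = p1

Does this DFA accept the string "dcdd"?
Processing string "dcdd":
  p0 --d--> p1
  p1 --c--> p0
  p0 --d--> p1
  p1 --d--> p1
Final state: p1
Accept states: {p1}
Yes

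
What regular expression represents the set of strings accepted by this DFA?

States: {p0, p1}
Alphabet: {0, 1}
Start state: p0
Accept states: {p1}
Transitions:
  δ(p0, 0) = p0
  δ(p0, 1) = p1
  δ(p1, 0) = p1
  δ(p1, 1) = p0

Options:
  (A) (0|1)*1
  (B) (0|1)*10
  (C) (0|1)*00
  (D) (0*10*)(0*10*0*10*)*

Check each option against the DFA on short strings; one disagreement eliminates an option:
  (A) (0|1)*1: on '10' the DFA goes p0 → p1 → p1 and accepts (p1 ∈ Accept), but the regex does not match it → eliminate
  (B) (0|1)*10: on '1' the DFA goes p0 → p1 and accepts (p1 ∈ Accept), but the regex does not match it → eliminate
  (C) (0|1)*00: on '1' the DFA goes p0 → p1 and accepts (p1 ∈ Accept), but the regex does not match it → eliminate
  (D) (0*10*)(0*10*0*10*)*: agrees with the DFA on every string of length ≤ 6
Only (D) is consistent with the DFA.
(D) (0*10*)(0*10*0*10*)*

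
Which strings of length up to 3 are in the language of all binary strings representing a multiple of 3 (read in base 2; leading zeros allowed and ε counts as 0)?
ε, 0, 00, 11, 000, 011, 110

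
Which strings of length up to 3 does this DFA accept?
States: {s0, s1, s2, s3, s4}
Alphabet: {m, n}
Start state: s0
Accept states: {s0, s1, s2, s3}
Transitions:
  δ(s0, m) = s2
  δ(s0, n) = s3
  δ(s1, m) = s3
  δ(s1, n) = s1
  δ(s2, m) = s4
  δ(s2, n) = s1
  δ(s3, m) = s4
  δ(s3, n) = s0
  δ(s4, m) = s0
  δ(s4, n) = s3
ε, m, n, mn, nn, mmm, mmn, mnm, mnn, nmm, nmn, nnm, nnn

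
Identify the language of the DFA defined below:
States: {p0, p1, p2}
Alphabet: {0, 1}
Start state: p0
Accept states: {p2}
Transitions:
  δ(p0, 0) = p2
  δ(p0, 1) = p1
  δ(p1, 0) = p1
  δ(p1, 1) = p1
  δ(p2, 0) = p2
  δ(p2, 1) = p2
Testing a few strings:
  '001' → accept
  '1' → reject
  '000' → accept
  '00' → accept
State roles: p0=no input read; p1=started with 1 (dead); p2=started with 0
All binary strings starting with 0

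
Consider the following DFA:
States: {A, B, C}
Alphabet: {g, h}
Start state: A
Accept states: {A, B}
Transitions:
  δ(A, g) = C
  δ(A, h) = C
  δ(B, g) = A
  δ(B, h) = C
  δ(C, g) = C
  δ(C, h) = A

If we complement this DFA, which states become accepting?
Complement accept states = All states \ Original accept states
= {A, B, C} \ {A, B}
{C}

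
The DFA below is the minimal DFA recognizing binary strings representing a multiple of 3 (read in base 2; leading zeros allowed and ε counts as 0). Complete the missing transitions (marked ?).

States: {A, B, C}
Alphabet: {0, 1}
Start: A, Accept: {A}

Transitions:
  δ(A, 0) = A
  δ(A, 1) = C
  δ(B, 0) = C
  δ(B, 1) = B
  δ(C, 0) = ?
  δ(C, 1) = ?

From the language and accept set, identify what each state tracks — A: value ≡ 0 (mod 3); B: value ≡ 2 (mod 3); C: value ≡ 1 (mod 3).
Each missing δ(q, a) is the state matching the new tracked value after reading a.
δ(C, 0) = B; δ(C, 1) = A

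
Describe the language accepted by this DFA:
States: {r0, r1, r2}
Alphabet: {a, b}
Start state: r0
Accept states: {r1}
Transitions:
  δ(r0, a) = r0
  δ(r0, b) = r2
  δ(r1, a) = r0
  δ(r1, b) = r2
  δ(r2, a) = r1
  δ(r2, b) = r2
Testing a few strings:
  'bb' → reject
  'ab' → reject
  'bbb' → reject
  'ba' → accept
State roles: r0=no suffix match; r1=suffix is ba; r2=one trailing b
All strings over {a,b} ending with ba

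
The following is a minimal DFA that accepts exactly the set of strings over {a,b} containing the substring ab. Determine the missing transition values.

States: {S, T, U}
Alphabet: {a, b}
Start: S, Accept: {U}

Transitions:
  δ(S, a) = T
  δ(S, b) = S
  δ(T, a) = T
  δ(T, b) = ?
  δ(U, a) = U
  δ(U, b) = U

From the language and accept set, identify what each state tracks — S: no a seen yet; T: seen a a, waiting for b; U: substring ab seen.
Each missing δ(q, a) is the state matching the new tracked value after reading a.
δ(T, b) = U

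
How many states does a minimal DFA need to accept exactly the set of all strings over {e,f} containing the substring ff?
By Myhill–Nerode, count the distinguishable equivalence classes: 3 classes — one per longest suffix of the input that is a prefix of 'ff' (lengths 0 through 1), plus an absorbing 'already seen ff' class.
3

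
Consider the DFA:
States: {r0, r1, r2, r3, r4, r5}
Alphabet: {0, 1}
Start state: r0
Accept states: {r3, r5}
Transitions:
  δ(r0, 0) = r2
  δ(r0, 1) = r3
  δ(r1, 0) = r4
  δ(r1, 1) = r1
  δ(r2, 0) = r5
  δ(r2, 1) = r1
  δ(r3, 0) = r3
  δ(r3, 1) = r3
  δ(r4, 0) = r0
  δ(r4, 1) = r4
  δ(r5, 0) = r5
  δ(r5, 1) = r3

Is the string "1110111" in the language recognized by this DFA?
Processing string "1110111":
  r0 --1--> r3
  r3 --1--> r3
  r3 --1--> r3
  r3 --0--> r3
  r3 --1--> r3
  r3 --1--> r3
  r3 --1--> r3
Final state: r3
Accept states: {r3, r5}
Yes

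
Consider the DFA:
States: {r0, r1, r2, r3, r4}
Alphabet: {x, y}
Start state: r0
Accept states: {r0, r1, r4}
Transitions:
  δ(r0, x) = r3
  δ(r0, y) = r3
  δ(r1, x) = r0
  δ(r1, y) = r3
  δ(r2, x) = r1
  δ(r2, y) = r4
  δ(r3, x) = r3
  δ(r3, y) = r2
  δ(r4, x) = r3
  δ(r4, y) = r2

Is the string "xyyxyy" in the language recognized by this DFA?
Processing string "xyyxyy":
  r0 --x--> r3
  r3 --y--> r2
  r2 --y--> r4
  r4 --x--> r3
  r3 --y--> r2
  r2 --y--> r4
Final state: r4
Accept states: {r0, r1, r4}
Yes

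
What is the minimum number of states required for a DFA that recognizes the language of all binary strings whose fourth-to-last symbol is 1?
By Myhill–Nerode, count the distinguishable equivalence classes: 2^4 = 16 classes — the DFA must remember the last 4 symbols read; every pair of distinct length-4 suffixes is distinguishable by some continuation.
16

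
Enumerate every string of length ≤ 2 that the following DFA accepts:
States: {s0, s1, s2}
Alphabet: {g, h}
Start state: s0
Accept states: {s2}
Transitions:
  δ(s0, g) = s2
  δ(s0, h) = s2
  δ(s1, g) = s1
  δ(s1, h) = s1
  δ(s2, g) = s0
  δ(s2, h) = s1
g, h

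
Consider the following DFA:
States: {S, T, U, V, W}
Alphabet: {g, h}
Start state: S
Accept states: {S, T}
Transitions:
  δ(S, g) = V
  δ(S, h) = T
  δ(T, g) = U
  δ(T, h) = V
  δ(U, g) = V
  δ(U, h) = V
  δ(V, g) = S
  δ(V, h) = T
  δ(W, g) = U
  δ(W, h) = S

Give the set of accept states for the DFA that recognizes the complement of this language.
Complement accept states = All states \ Original accept states
= {S, T, U, V, W} \ {S, T}
{U, V, W}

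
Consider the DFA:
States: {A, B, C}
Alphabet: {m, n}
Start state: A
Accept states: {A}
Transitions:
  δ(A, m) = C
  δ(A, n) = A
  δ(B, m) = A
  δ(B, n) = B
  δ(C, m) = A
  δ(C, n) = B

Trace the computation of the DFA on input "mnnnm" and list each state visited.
read 'm': A → C
  read 'n': C → B
  read 'n': B → B
  read 'n': B → B
  read 'm': B → A
A -> C -> B -> B -> B -> A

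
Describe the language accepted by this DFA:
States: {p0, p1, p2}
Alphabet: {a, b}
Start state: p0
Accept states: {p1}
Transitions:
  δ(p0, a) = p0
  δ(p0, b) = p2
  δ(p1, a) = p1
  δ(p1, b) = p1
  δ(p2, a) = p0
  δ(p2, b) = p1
Testing a few strings:
  'aa' → reject
  'bbbb' → accept
  'babb' → accept
  'bb' → accept
State roles: p0=no progress toward bb; p1=substring bb seen; p2=one trailing b
All strings over {a,b} containing the substring bb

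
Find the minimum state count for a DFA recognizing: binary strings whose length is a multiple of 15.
By Myhill–Nerode, count the distinguishable equivalence classes: 15 classes — one per residue of the length mod 15; class i is distinguished from class j by any string of length (15 − i) mod 15.
15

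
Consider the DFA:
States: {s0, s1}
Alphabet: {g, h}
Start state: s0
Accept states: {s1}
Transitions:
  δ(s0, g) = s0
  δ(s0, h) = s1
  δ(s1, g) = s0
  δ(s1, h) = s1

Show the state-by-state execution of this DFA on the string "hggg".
read 'h': s0 → s1
  read 'g': s1 → s0
  read 'g': s0 → s0
  read 'g': s0 → s0
s0 -> s1 -> s0 -> s0 -> s0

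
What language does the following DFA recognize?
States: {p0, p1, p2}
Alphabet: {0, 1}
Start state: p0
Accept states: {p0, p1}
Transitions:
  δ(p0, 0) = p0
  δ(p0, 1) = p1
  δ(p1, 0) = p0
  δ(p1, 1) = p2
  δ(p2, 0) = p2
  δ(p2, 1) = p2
Testing a few strings:
  '0' → accept
  '110' → reject
  '1111' → reject
  '0101' → accept
State roles: p0=last symbol not 1 (ok); p1=last symbol 1 (ok); p2=saw 11 (dead)
All binary strings with no two consecutive 1's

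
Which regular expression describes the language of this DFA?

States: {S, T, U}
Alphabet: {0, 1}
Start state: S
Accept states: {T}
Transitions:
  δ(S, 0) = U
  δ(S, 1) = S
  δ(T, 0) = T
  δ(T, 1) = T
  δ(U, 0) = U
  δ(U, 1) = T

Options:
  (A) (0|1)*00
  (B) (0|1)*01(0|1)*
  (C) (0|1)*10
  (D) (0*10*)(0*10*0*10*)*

Check each option against the DFA on short strings; one disagreement eliminates an option:
  (A) (0|1)*00: on '00' the DFA goes S → U → U and rejects (U ∉ Accept), but the regex matches it → eliminate
  (B) (0|1)*01(0|1)*: agrees with the DFA on every string of length ≤ 6
  (C) (0|1)*10: on '01' the DFA goes S → U → T and accepts (T ∈ Accept), but the regex does not match it → eliminate
  (D) (0*10*)(0*10*0*10*)*: on '1' the DFA goes S → S and rejects (S ∉ Accept), but the regex matches it → eliminate
Only (B) is consistent with the DFA.
(B) (0|1)*01(0|1)*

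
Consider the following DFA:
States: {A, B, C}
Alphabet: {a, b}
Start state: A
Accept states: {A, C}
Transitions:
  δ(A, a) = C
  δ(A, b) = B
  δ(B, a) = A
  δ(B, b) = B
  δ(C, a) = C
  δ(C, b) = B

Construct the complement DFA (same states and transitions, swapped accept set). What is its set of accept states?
Complement accept states = All states \ Original accept states
= {A, B, C} \ {A, C}
{B}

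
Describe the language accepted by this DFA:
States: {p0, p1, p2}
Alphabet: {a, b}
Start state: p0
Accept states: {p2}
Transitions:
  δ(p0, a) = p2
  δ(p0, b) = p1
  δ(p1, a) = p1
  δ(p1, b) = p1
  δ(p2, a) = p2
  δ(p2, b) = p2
Testing a few strings:
  'ba' → reject
  'bb' → reject
  'aba' → accept
  'a' → accept
State roles: p0=no input read; p1=started with b (dead); p2=started with a
All strings over {a,b} starting with a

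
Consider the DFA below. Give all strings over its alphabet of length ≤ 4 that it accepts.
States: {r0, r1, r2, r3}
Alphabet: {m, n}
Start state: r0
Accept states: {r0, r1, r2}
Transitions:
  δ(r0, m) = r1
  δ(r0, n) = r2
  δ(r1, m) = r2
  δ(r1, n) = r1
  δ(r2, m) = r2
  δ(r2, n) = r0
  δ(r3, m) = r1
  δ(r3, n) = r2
ε, m, n, mm, mn, nm, nn, mmm, mmn, mnm, mnn, nmm, nmn, nnm, nnn, mmmm, mmmn, mmnm, mmnn, mnmm, mnmn, mnnm, mnnn, nmmm, nmmn, nmnm, nmnn, nnmm, nnmn, nnnm, nnnn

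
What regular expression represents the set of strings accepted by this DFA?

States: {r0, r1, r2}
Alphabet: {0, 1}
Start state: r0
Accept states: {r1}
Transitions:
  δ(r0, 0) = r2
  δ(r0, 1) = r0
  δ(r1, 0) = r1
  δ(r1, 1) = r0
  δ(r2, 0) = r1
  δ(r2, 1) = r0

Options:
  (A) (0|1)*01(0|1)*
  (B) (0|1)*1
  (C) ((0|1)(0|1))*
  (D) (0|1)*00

Check each option against the DFA on short strings; one disagreement eliminates an option:
  (A) (0|1)*01(0|1)*: on '00' the DFA goes r0 → r2 → r1 and accepts (r1 ∈ Accept), but the regex does not match it → eliminate
  (B) (0|1)*1: on '1' the DFA goes r0 → r0 and rejects (r0 ∉ Accept), but the regex matches it → eliminate
  (C) ((0|1)(0|1))*: on ε the DFA stays in r0 and rejects (r0 ∉ Accept), but the regex matches it → eliminate
  (D) (0|1)*00: agrees with the DFA on every string of length ≤ 6
Only (D) is consistent with the DFA.
(D) (0|1)*00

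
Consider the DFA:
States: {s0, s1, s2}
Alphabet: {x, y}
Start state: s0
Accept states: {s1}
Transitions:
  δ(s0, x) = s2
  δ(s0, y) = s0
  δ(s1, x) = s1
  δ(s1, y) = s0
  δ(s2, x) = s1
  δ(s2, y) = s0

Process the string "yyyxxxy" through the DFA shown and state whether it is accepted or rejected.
Processing string "yyyxxxy":
  s0 --y--> s0
  s0 --y--> s0
  s0 --y--> s0
  s0 --x--> s2
  s2 --x--> s1
  s1 --x--> s1
  s1 --y--> s0
Final state: s0
Accept states: {s1}
No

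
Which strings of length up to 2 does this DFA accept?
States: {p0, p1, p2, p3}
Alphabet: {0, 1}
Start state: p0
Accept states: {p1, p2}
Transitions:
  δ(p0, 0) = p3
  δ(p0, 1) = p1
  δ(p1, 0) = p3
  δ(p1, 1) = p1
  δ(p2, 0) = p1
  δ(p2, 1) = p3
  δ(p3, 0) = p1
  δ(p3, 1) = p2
1, 00, 01, 11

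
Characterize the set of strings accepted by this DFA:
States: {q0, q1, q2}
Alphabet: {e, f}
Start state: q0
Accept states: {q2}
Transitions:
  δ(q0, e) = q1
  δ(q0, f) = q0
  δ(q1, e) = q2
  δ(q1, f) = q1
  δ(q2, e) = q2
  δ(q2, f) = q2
Testing a few strings:
  'ffff' → reject
  'f' → reject
  'ffe' → reject
  'e' → reject
State roles: q0=zero e's seen; q1=one e seen; q2=≥ two e's seen
All strings over {e,f} containing at least two e's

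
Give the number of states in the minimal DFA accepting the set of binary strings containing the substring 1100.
By Myhill–Nerode, count the distinguishable equivalence classes: 5 classes — one per longest suffix of the input that is a prefix of '1100' (lengths 0 through 3), plus an absorbing 'already seen 1100' class.
5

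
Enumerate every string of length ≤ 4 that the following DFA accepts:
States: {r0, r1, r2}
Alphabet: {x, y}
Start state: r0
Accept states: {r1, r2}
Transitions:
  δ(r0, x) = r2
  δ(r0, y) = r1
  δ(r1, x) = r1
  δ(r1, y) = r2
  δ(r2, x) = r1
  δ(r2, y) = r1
x, y, xx, xy, yx, yy, xxx, xxy, xyx, xyy, yxx, yxy, yyx, yyy, xxxx, xxxy, xxyx, xxyy, xyxx, xyxy, xyyx, xyyy, yxxx, yxxy, yxyx, yxyy, yyxx, yyxy, yyyx, yyyy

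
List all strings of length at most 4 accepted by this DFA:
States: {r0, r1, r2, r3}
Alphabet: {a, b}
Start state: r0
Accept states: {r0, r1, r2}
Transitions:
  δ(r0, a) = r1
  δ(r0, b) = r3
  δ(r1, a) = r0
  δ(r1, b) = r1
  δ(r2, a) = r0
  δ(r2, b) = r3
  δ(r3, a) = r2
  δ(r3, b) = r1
ε, a, aa, ab, ba, bb, aaa, aba, abb, baa, bba, bbb, aaaa, aaab, aaba, aabb, abaa, abba, abbb, baaa, baba, babb, bbaa, bbba, bbbb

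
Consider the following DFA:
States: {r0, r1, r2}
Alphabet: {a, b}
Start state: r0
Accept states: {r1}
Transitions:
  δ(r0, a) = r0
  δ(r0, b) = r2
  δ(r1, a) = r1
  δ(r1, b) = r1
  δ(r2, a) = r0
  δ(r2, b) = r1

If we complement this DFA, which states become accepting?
Complement accept states = All states \ Original accept states
= {r0, r1, r2} \ {r1}
{r0, r2}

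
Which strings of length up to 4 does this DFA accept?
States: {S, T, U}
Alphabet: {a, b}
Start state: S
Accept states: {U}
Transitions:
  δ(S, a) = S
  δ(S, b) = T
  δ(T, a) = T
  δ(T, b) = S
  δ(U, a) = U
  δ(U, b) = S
None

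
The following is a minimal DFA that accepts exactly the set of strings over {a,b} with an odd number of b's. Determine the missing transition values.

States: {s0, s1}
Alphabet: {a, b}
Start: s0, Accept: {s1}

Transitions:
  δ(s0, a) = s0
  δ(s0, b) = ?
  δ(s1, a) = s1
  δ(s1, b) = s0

From the language and accept set, identify what each state tracks — s0: even number of b's so far; s1: odd number of b's so far.
Each missing δ(q, a) is the state matching the new tracked value after reading a.
δ(s0, b) = s1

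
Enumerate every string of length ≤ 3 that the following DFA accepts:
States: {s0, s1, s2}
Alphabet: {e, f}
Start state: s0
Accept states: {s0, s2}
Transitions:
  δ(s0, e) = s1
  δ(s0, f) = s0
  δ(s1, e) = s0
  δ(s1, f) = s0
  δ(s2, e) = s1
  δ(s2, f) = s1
ε, f, ee, ef, ff, eef, eff, fee, fef, fff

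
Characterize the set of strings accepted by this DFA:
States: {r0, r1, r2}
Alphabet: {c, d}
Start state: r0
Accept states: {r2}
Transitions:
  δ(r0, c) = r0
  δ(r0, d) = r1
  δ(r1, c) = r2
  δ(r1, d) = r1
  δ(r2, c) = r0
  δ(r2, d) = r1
Testing a few strings:
  'd' → reject
  'ddcd' → reject
  'dccd' → reject
  'dddd' → reject
State roles: r0=no suffix match; r1=one trailing d; r2=suffix is dc
All strings over {c,d} ending with dc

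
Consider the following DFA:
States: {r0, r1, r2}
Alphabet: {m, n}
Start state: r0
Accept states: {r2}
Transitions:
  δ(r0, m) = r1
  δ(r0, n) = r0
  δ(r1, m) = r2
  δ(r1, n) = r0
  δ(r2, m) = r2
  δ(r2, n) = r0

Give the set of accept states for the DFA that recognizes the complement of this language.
Complement accept states = All states \ Original accept states
= {r0, r1, r2} \ {r2}
{r0, r1}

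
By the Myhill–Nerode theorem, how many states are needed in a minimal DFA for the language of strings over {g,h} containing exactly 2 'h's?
By Myhill–Nerode, count the distinguishable equivalence classes: 4 classes — having seen 0, 1, 2, or >2 copies of 'h'; the count-2 class is the only accepting one and >2 is dead.
4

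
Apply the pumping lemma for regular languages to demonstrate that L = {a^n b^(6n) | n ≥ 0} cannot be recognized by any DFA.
Assume L is regular with pumping length p. Idea: pumping the a-block breaks the 1:6 ratio.
Choose s = a^p b^(6p) (length 7p ≥ p). By the pumping lemma, s = xyz with |xy| ≤ p, |y| > 0, so y = a^k with k ≥ 1. Then xy²z = a^(p+k) b^(6p). For this to be in L we would need 6p = 6(p+k), i.e. 6k = 0, contradicting k ≥ 1. So xy²z ∉ L.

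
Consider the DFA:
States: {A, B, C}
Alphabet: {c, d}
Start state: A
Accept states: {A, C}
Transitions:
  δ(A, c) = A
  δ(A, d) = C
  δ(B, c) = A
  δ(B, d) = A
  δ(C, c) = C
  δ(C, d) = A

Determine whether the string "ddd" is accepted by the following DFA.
Processing string "ddd":
  A --d--> C
  C --d--> A
  A --d--> C
Final state: C
Accept states: {A, C}
Yes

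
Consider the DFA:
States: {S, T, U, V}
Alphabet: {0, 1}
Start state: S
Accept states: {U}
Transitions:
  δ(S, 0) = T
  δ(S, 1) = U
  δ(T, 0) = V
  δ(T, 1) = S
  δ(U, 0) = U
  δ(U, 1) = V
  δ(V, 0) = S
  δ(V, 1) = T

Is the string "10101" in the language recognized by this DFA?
Processing string "10101":
  S --1--> U
  U --0--> U
  U --1--> V
  V --0--> S
  S --1--> U
Final state: U
Accept states: {U}
Yes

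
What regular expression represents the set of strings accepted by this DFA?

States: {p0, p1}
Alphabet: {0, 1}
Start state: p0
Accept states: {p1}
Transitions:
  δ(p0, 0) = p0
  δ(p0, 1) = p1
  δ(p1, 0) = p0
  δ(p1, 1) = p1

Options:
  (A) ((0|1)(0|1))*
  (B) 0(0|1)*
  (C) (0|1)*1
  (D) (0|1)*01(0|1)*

Check each option against the DFA on short strings; one disagreement eliminates an option:
  (A) ((0|1)(0|1))*: on ε the DFA stays in p0 and rejects (p0 ∉ Accept), but the regex matches it → eliminate
  (B) 0(0|1)*: on '0' the DFA goes p0 → p0 and rejects (p0 ∉ Accept), but the regex matches it → eliminate
  (C) (0|1)*1: agrees with the DFA on every string of length ≤ 6
  (D) (0|1)*01(0|1)*: on '1' the DFA goes p0 → p1 and accepts (p1 ∈ Accept), but the regex does not match it → eliminate
Only (C) is consistent with the DFA.
(C) (0|1)*1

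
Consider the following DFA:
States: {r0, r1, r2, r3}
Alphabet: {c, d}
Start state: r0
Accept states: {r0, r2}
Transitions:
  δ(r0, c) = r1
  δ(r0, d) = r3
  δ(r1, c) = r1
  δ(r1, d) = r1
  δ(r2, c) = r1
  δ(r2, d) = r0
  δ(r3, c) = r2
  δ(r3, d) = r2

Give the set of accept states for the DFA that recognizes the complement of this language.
Complement accept states = All states \ Original accept states
= {r0, r1, r2, r3} \ {r0, r2}
{r1, r3}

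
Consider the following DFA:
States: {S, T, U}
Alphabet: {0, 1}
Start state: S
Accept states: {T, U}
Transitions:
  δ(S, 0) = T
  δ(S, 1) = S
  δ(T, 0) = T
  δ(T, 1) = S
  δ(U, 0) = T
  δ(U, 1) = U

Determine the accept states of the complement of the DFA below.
Complement accept states = All states \ Original accept states
= {S, T, U} \ {T, U}
{S}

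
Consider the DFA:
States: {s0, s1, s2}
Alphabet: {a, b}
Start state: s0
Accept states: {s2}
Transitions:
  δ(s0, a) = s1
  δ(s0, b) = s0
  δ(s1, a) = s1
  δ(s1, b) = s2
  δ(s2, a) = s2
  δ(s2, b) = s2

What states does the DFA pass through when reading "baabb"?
read 'b': s0 → s0
  read 'a': s0 → s1
  read 'a': s1 → s1
  read 'b': s1 → s2
  read 'b': s2 → s2
s0 -> s0 -> s1 -> s1 -> s2 -> s2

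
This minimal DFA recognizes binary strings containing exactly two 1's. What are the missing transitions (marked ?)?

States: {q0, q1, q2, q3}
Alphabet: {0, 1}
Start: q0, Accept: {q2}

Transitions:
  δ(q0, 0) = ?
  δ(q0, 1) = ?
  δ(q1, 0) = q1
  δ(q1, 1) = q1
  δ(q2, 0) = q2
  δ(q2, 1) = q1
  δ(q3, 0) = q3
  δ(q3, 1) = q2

From the language and accept set, identify what each state tracks — q0: zero 1's; q1: ≥ three 1's (dead); q2: two 1's; q3: one 1.
Each missing δ(q, a) is the state matching the new tracked value after reading a.
δ(q0, 0) = q0; δ(q0, 1) = q3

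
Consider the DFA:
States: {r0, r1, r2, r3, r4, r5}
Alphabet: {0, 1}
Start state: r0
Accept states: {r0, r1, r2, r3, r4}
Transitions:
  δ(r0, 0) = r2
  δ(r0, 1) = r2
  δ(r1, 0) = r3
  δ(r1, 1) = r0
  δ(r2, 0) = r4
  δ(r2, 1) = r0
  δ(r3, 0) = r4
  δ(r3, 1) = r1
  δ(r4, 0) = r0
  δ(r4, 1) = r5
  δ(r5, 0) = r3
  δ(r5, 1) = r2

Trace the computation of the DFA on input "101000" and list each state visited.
read '1': r0 → r2
  read '0': r2 → r4
  read '1': r4 → r5
  read '0': r5 → r3
  read '0': r3 → r4
  read '0': r4 → r0
r0 -> r2 -> r4 -> r5 -> r3 -> r4 -> r0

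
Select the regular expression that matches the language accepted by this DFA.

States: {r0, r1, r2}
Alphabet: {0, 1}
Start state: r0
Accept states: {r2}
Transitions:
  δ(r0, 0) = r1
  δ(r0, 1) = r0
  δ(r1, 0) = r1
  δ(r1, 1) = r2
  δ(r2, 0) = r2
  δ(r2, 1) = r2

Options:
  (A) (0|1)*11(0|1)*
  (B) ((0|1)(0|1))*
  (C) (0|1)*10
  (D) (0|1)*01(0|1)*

Check each option against the DFA on short strings; one disagreement eliminates an option:
  (A) (0|1)*11(0|1)*: on '01' the DFA goes r0 → r1 → r2 and accepts (r2 ∈ Accept), but the regex does not match it → eliminate
  (B) ((0|1)(0|1))*: on ε the DFA stays in r0 and rejects (r0 ∉ Accept), but the regex matches it → eliminate
  (C) (0|1)*10: on '01' the DFA goes r0 → r1 → r2 and accepts (r2 ∈ Accept), but the regex does not match it → eliminate
  (D) (0|1)*01(0|1)*: agrees with the DFA on every string of length ≤ 6
Only (D) is consistent with the DFA.
(D) (0|1)*01(0|1)*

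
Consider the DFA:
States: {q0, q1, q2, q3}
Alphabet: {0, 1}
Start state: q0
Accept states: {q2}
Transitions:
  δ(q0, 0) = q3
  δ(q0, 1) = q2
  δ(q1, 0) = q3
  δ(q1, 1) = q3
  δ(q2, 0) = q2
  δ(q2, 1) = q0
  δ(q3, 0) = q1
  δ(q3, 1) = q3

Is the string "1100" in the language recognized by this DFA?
Processing string "1100":
  q0 --1--> q2
  q2 --1--> q0
  q0 --0--> q3
  q3 --0--> q1
Final state: q1
Accept states: {q2}
No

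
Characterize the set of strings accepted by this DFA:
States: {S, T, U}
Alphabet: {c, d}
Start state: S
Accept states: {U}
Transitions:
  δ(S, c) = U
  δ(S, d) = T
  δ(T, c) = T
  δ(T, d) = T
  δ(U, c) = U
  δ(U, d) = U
Testing a few strings:
  'd' → reject
  'dd' → reject
  'dcc' → reject
  'dcd' → reject
State roles: S=no input read; T=started with d (dead); U=started with c
All strings over {c,d} starting with c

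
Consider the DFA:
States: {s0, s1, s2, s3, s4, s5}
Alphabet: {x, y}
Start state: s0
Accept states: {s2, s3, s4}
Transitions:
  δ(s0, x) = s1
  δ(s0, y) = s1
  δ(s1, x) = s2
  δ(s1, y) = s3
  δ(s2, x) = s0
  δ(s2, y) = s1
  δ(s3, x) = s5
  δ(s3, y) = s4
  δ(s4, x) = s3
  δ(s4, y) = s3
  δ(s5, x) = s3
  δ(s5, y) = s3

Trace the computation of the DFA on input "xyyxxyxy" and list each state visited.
read 'x': s0 → s1
  read 'y': s1 → s3
  read 'y': s3 → s4
  read 'x': s4 → s3
  read 'x': s3 → s5
  read 'y': s5 → s3
  read 'x': s3 → s5
  read 'y': s5 → s3
s0 -> s1 -> s3 -> s4 -> s3 -> s5 -> s3 -> s5 -> s3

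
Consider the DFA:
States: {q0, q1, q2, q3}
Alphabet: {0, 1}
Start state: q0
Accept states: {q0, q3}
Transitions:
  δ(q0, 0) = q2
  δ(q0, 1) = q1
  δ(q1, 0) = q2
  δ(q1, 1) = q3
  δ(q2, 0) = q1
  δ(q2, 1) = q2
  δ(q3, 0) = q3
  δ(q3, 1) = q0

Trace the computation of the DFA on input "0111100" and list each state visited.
read '0': q0 → q2
  read '1': q2 → q2
  read '1': q2 → q2
  read '1': q2 → q2
  read '1': q2 → q2
  read '0': q2 → q1
  read '0': q1 → q2
q0 -> q2 -> q2 -> q2 -> q2 -> q2 -> q1 -> q2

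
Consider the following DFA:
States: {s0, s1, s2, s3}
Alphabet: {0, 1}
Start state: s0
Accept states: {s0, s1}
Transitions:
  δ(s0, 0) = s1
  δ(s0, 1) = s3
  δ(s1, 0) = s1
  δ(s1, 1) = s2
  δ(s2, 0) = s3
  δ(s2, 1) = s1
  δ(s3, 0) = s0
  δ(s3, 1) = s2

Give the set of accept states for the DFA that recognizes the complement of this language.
Complement accept states = All states \ Original accept states
= {s0, s1, s2, s3} \ {s0, s1}
{s2, s3}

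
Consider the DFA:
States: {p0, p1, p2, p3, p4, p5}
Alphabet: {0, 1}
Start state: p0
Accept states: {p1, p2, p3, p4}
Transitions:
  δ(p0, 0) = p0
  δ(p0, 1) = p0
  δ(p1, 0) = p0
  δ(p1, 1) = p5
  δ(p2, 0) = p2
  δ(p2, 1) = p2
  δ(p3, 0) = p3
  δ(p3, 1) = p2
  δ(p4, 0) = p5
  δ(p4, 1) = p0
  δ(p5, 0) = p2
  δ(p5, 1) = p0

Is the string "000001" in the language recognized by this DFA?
Processing string "000001":
  p0 --0--> p0
  p0 --0--> p0
  p0 --0--> p0
  p0 --0--> p0
  p0 --0--> p0
  p0 --1--> p0
Final state: p0
Accept states: {p1, p2, p3, p4}
No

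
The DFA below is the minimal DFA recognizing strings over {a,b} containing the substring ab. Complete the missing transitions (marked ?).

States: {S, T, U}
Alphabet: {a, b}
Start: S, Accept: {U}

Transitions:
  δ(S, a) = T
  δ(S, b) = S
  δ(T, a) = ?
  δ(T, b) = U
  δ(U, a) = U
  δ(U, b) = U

From the language and accept set, identify what each state tracks — S: no a seen yet; T: seen a a, waiting for b; U: substring ab seen.
Each missing δ(q, a) is the state matching the new tracked value after reading a.
δ(T, a) = T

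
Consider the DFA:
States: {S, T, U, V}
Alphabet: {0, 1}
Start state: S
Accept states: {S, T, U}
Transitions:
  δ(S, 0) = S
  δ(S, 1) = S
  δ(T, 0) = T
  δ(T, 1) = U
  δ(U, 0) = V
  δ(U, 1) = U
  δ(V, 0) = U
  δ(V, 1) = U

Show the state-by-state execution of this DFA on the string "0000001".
read '0': S → S
  read '0': S → S
  read '0': S → S
  read '0': S → S
  read '0': S → S
  read '0': S → S
  read '1': S → S
S -> S -> S -> S -> S -> S -> S -> S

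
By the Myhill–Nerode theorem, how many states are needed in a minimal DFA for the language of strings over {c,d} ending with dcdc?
By Myhill–Nerode, count the distinguishable equivalence classes: 5 classes — one per longest suffix of the input that is a prefix of 'dcdc' (lengths 0 through 4); only the length-4 class is accepting.
5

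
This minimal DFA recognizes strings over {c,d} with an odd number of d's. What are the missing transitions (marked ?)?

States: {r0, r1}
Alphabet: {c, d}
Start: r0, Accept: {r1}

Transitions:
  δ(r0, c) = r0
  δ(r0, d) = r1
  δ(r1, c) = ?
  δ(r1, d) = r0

From the language and accept set, identify what each state tracks — r0: even number of d's so far; r1: odd number of d's so far.
Each missing δ(q, a) is the state matching the new tracked value after reading a.
δ(r1, c) = r1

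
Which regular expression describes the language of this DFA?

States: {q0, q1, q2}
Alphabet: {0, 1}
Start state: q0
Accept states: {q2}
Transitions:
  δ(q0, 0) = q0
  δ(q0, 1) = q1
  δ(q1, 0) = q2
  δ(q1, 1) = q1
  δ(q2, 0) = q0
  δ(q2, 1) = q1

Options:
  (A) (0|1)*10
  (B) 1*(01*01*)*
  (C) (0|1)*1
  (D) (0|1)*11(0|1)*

Check each option against the DFA on short strings; one disagreement eliminates an option:
  (A) (0|1)*10: agrees with the DFA on every string of length ≤ 6
  (B) 1*(01*01*)*: on ε the DFA stays in q0 and rejects (q0 ∉ Accept), but the regex matches it → eliminate
  (C) (0|1)*1: on '1' the DFA goes q0 → q1 and rejects (q1 ∉ Accept), but the regex matches it → eliminate
  (D) (0|1)*11(0|1)*: on '10' the DFA goes q0 → q1 → q2 and accepts (q2 ∈ Accept), but the regex does not match it → eliminate
Only (A) is consistent with the DFA.
(A) (0|1)*10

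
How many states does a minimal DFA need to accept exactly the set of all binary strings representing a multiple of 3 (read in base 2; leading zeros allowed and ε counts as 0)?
By Myhill–Nerode, count the distinguishable equivalence classes: three classes — residue of the binary value mod 3.
3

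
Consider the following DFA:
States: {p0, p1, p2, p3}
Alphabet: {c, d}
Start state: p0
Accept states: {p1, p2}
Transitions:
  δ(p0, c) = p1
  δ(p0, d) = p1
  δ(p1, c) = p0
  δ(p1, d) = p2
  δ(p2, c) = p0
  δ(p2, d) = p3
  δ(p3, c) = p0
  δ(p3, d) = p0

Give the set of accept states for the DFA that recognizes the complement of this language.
Complement accept states = All states \ Original accept states
= {p0, p1, p2, p3} \ {p1, p2}
{p0, p3}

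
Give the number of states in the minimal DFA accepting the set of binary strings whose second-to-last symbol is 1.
By Myhill–Nerode, count the distinguishable equivalence classes: 2^2 = 4 classes — the DFA must remember the last 2 symbols read; every pair of distinct length-2 suffixes is distinguishable by some continuation.
4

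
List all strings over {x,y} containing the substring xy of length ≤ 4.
xy, xxy, xyx, xyy, yxy, xxxy, xxyx, xxyy, xyxx, xyxy, xyyx, xyyy, yxxy, yxyx, yxyy, yyxy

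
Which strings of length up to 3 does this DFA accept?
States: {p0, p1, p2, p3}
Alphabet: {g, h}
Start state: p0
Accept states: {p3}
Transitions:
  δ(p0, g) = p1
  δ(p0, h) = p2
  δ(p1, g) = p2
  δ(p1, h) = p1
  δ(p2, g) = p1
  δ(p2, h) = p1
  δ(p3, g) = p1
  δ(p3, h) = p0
None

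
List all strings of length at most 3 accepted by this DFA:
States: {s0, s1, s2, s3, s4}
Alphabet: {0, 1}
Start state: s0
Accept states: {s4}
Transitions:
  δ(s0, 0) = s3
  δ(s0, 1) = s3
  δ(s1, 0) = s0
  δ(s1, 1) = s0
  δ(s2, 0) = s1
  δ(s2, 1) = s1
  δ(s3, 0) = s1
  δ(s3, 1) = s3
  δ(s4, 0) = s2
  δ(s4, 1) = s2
None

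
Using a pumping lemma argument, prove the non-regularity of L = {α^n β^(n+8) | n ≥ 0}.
Assume L is regular with pumping length p. Idea: pumping the α-block breaks the fixed offset of 8.
Choose s = α^p β^(p+8) ∈ L. By the pumping lemma, s = xyz with |xy| ≤ p, |y| > 0, so y = α^k with k ≥ 1. Then xy²z = α^(p+k) β^(p+8). For this to be in L we would need p+8 = (p+k)+8, i.e. k = 0, contradicting k ≥ 1. So xy²z ∉ L.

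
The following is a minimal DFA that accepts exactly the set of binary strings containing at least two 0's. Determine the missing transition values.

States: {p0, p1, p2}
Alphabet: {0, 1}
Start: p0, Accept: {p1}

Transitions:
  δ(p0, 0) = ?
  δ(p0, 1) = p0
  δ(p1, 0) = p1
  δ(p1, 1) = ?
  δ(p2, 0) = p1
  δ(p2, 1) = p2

From the language and accept set, identify what each state tracks — p0: zero 0's seen; p1: ≥ two 0's seen; p2: one 0 seen.
Each missing δ(q, a) is the state matching the new tracked value after reading a.
δ(p0, 0) = p2; δ(p1, 1) = p1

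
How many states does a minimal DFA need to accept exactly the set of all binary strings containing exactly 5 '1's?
By Myhill–Nerode, count the distinguishable equivalence classes: 7 classes — having seen 0, 1, …, 5, or >5 copies of '1'; the count-5 class is the only accepting one and >5 is dead.
7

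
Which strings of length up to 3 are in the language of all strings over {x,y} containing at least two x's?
xx, xxx, xxy, xyx, yxx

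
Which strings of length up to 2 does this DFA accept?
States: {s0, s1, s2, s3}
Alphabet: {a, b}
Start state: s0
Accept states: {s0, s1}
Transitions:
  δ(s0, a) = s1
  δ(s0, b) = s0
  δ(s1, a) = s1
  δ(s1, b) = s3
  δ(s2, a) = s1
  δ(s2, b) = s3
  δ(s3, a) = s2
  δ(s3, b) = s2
ε, a, b, aa, ba, bb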